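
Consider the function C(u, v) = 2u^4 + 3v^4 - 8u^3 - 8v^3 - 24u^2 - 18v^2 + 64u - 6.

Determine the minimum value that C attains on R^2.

C(u,v) separates as P(u) + Q(v) − 6, so its minimum is min P + min Q − 6.
P'(u) = 8(u - 4)(u - 1)(u + 2) vanishes at u ∈ {-2, 1, 4}; Q'(v) = 12v(v - 3)(v + 1) vanishes at v ∈ {-1, 0, 3}.
Local minima of P (where P''>0): P(-2)=-128, P(4)=-128. Local minima of Q: Q(-1)=-7, Q(3)=-135.
So the global minimum of C is P(-2) + Q(3) − 6 = -128 − 135 − 6 = -269, attained at (-2, 3).

-269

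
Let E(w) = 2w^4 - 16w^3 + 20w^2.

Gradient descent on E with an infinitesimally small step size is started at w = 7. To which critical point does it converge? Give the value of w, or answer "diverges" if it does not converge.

E'(w) = 8w(w - 5)(w - 1), so E'(7) = 672.
Gradient descent moves in the -E' direction, i.e. w is decreasing.
The nearest critical point in that direction is w = 5, where E'' = 160 > 0 (a local minimum). The iterate converges there.

5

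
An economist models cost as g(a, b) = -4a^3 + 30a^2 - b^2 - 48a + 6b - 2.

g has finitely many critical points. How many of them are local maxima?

1

g separates as a function of a plus a function of b, so ∇g=0 decouples.
∂g/∂a = -12(a - 4)(a - 1) = 0 at a ∈ {1, 4}; ∂g/∂b = -2(b - 3) = 0 at b ∈ {3}.
The Hessian is diagonal: diag(g_aa, g_bb). Second derivatives: g_aa(1)=36, g_aa(4)=-36; g_bb(3)=-2.
Local maxima occur where both diagonal entries negative: (4, 3). Count: 1.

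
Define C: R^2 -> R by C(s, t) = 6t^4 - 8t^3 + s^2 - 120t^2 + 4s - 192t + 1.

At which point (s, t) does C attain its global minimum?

C(s,t) separates as P(s) + Q(t) + 1, so its minimum is min P + min Q + 1.
P'(s) = 2s + 4 vanishes at s ∈ {-2}; Q'(t) = 24(t - 4)(t + 1)(t + 2) vanishes at t ∈ {-2, -1, 4}.
Local minima of P (where P''>0): P(-2)=-4. Local minima of Q: Q(-2)=64, Q(4)=-1664.
So the global minimum of C is P(-2) + Q(4) + 1 = -4 − 1664 + 1 = -1667, attained at (-2, 4).

(-2, 4)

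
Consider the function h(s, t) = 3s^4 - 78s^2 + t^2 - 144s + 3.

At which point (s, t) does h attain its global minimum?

h(s,t) separates as P(s) + Q(t) + 3, so its minimum is min P + min Q + 3.
P'(s) = 12(s - 4)(s + 1)(s + 3) vanishes at s ∈ {-3, -1, 4}; Q'(t) = 2t vanishes at t ∈ {0}.
Local minima of P (where P''>0): P(-3)=-27, P(4)=-1056. Local minima of Q: Q(0)=0.
So the global minimum of h is P(4) + Q(0) + 3 = -1056 + 0 + 3 = -1053, attained at (4, 0).

(4, 0)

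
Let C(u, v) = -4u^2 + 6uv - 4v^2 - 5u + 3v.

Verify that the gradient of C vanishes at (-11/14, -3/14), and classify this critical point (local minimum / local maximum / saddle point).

∇C = (-8u + 6v - 5, 6u - 8v + 3); substituting (-11/14, -3/14) gives ∇C = (0, 0), so (-11/14, -3/14) is indeed a critical point.
The Hessian of C is constant: H = [[-8, 6], [6, -8]].
det(H) = (-8)·(-8) − 6² = 28.
det(H) > 0 and tr(H) = -16 < 0, so H is negative definite and the point is a local maximum.

local maximum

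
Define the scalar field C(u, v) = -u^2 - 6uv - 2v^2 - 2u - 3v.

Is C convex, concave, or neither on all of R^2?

C is quadratic, so its Hessian is the constant matrix H = [[-2, -6], [-6, -4]].
det(H) = -28, tr(H) = -6.
det(H) < 0, so H is indefinite: neither convex nor concave.

neither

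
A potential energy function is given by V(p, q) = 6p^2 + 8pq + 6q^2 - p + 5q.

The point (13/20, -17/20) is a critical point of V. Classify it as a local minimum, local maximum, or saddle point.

local minimum

The Hessian of V is constant: H = [[12, 8], [8, 12]].
det(H) = 12·12 − 8² = 80.
det(H) > 0 and tr(H) = 24 > 0, so H is positive definite and the point is a local minimum.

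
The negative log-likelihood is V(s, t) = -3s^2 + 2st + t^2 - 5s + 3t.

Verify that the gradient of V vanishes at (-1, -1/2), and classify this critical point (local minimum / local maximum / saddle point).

saddle point

∇V = (-6s + 2t - 5, 2s + 2t + 3); substituting (-1, -1/2) gives ∇V = (0, 0), so (-1, -1/2) is indeed a critical point.
The Hessian of V is constant: H = [[-6, 2], [2, 2]].
det(H) = (-6)·2 − 2² = -16.
Since det(H) < 0, H is indefinite and the critical point is a saddle point.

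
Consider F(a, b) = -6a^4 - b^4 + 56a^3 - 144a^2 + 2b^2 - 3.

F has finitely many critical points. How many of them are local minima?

F separates as a function of a plus a function of b, so ∇F=0 decouples.
∂F/∂a = -24a(a - 4)(a - 3) = 0 at a ∈ {0, 3, 4}; ∂F/∂b = -4b(b - 1)(b + 1) = 0 at b ∈ {-1, 0, 1}.
The Hessian is diagonal: diag(F_aa, F_bb). Second derivatives: F_aa(0)=-288, F_aa(3)=72, F_aa(4)=-96; F_bb(-1)=-8, F_bb(0)=4, F_bb(1)=-8.
Local minima occur where both diagonal entries positive: (3, 0). Count: 1.

1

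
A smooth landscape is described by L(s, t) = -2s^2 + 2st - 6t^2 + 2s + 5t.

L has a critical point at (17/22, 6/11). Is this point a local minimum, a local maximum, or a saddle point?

The Hessian of L is constant: H = [[-4, 2], [2, -12]].
det(H) = (-4)·(-12) − 2² = 44.
det(H) > 0 and tr(H) = -16 < 0, so H is negative definite and the point is a local maximum.

local maximum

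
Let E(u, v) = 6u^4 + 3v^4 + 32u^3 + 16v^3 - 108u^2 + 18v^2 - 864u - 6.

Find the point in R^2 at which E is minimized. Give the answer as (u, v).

(3, -3)

E(u,v) separates as P(u) + Q(v) − 6, so its minimum is min P + min Q − 6.
P'(u) = 24(u - 3)(u + 3)(u + 4) vanishes at u ∈ {-4, -3, 3}; Q'(v) = 12v(v + 1)(v + 3) vanishes at v ∈ {-3, -1, 0}.
Local minima of P (where P''>0): P(-4)=1216, P(3)=-2214. Local minima of Q: Q(-3)=-27, Q(0)=0.
So the global minimum of E is P(3) + Q(-3) − 6 = -2214 − 27 − 6 = -2247, attained at (3, -3).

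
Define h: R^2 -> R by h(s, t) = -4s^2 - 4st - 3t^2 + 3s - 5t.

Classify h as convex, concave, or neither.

concave

h is quadratic, so its Hessian is the constant matrix H = [[-8, -4], [-4, -6]].
det(H) = 32, tr(H) = -14.
det(H) > 0 and tr(H) < 0, so H is negative definite everywhere: concave.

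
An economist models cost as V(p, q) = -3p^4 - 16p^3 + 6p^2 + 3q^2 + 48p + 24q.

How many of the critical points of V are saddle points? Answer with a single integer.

V separates as a function of p plus a function of q, so ∇V=0 decouples.
∂V/∂p = -12(p - 1)(p + 1)(p + 4) = 0 at p ∈ {-4, -1, 1}; ∂V/∂q = 6(q + 4) = 0 at q ∈ {-4}.
The Hessian is diagonal: diag(V_pp, V_qq). Second derivatives: V_pp(-4)=-180, V_pp(-1)=72, V_pp(1)=-120; V_qq(-4)=6.
Saddle points occur where the two diagonal entries have opposite signs: (-4, -4), (1, -4). Count: 2.

2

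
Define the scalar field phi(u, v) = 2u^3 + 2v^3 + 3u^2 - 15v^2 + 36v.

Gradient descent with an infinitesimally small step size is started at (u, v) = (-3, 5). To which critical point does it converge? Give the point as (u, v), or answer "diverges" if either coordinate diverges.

phi is separable, so gradient descent decouples: u follows -∂phi/∂u, v follows -∂phi/∂v.
∂phi/∂u = 6u(u + 1); at u=-3 this is 36, so u decreases.
∂phi/∂v = 6(v - 3)(v - 2); at v=5 this is 36, so v decreases.
The u-coordinate has no critical point in that direction and runs off to infinity.

diverges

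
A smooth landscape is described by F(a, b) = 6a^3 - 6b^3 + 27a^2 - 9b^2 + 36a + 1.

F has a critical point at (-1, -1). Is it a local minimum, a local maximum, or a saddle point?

The mixed partial ∂²F/∂a∂b is 0, so the Hessian at any point is diag(F_aa, F_bb) = diag(18(2a + 3), -18(2b + 1)).
At (-1, -1): H = diag(18, 18).
Both eigenvalues are positive, so H is positive definite: a local minimum.

local minimum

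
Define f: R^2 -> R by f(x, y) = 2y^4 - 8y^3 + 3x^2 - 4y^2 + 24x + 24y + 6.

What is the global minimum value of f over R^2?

f(x,y) separates as P(x) + Q(y) + 6, so its minimum is min P + min Q + 6.
P'(x) = 6x + 24 vanishes at x ∈ {-4}; Q'(y) = 8(y - 3)(y - 1)(y + 1) vanishes at y ∈ {-1, 1, 3}.
Local minima of P (where P''>0): P(-4)=-48. Local minima of Q: Q(-1)=-18, Q(3)=-18.
So the global minimum of f is P(-4) + Q(-1) + 6 = -48 − 18 + 6 = -60, attained at (-4, -1).

-60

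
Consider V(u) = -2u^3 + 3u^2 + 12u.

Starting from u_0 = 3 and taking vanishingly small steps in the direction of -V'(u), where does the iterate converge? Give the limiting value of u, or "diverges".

diverges

V'(u) = -6(u - 2)(u + 1), so V'(3) = -24.
Gradient descent moves in the -V' direction, i.e. u is increasing.
There is no critical point above u=3, and V' keeps the same sign, so the iterate runs off to +∞.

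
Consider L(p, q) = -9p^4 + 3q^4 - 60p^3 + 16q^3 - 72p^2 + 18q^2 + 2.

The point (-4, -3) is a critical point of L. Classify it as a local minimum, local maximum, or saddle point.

saddle point

The mixed partial ∂²L/∂p∂q is 0, so the Hessian at any point is diag(L_pp, L_qq) = diag(-36(3p^2 + 10p + 4), 12(3q^2 + 8q + 3)).
At (-4, -3): H = diag(-432, 72).
The eigenvalues have opposite signs, so H is indefinite: a saddle point.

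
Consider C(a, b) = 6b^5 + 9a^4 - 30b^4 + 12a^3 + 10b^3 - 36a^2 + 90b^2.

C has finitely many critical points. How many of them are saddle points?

6

C separates as a function of a plus a function of b, so ∇C=0 decouples.
∂C/∂a = 36a(a - 1)(a + 2) = 0 at a ∈ {-2, 0, 1}; ∂C/∂b = 30b(b - 3)(b - 2)(b + 1) = 0 at b ∈ {-1, 0, 2, 3}.
The Hessian is diagonal: diag(C_aa, C_bb). Second derivatives: C_aa(-2)=216, C_aa(0)=-72, C_aa(1)=108; C_bb(-1)=-360, C_bb(0)=180, C_bb(2)=-180, C_bb(3)=360.
Saddle points occur where the two diagonal entries have opposite signs: (-2, -1), (-2, 2), (0, 0), (0, 3), (1, -1), (1, 2). Count: 6.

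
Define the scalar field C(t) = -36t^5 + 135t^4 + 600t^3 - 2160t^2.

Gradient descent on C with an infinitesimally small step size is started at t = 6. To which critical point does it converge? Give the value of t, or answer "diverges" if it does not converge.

diverges

C'(t) = -180t(t - 4)(t - 2)(t + 3), so C'(6) = -77760.
Gradient descent moves in the -C' direction, i.e. t is increasing.
There is no critical point above t=6, and C' keeps the same sign, so the iterate runs off to +∞.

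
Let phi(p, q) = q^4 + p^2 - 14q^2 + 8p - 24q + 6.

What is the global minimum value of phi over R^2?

phi(p,q) separates as A(p) + B(q) + 6, so its minimum is min A + min B + 6.
A'(p) = 2p + 8 vanishes at p ∈ {-4}; B'(q) = 4(q - 3)(q + 1)(q + 2) vanishes at q ∈ {-2, -1, 3}.
Local minima of A (where A''>0): A(-4)=-16. Local minima of B: B(-2)=8, B(3)=-117.
So the global minimum of phi is A(-4) + B(3) + 6 = -16 − 117 + 6 = -127, attained at (-4, 3).

-127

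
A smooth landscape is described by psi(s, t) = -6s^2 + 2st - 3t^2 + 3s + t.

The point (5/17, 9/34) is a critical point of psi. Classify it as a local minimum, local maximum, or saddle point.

The Hessian of psi is constant: H = [[-12, 2], [2, -6]].
det(H) = (-12)·(-6) − 2² = 68.
det(H) > 0 and tr(H) = -18 < 0, so H is negative definite and the point is a local maximum.

local maximum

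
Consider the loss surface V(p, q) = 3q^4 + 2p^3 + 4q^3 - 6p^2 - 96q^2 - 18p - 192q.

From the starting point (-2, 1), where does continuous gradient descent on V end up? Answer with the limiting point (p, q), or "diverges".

diverges

V is separable, so gradient descent decouples: p follows -∂V/∂p, q follows -∂V/∂q.
∂V/∂p = 6(p - 3)(p + 1); at p=-2 this is 30, so p decreases.
∂V/∂q = 12(q - 4)(q + 1)(q + 4); at q=1 this is -360, so q increases.
The p-coordinate has no critical point in that direction and runs off to infinity.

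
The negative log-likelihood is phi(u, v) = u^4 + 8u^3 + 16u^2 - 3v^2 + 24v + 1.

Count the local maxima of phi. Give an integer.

phi separates as a function of u plus a function of v, so ∇phi=0 decouples.
∂phi/∂u = 4u(u + 2)(u + 4) = 0 at u ∈ {-4, -2, 0}; ∂phi/∂v = -6(v - 4) = 0 at v ∈ {4}.
The Hessian is diagonal: diag(phi_uu, phi_vv). Second derivatives: phi_uu(-4)=32, phi_uu(-2)=-16, phi_uu(0)=32; phi_vv(4)=-6.
Local maxima occur where both diagonal entries negative: (-2, 4). Count: 1.

1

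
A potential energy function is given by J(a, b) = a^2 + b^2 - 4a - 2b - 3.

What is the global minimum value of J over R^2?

-8

J(a,b) separates as P(a) + Q(b) − 3, so its minimum is min P + min Q − 3.
P'(a) = 2a - 4 vanishes at a ∈ {2}; Q'(b) = 2b - 2 vanishes at b ∈ {1}.
Local minima of P (where P''>0): P(2)=-4. Local minima of Q: Q(1)=-1.
So the global minimum of J is P(2) + Q(1) − 3 = -4 − 1 − 3 = -8, attained at (2, 1).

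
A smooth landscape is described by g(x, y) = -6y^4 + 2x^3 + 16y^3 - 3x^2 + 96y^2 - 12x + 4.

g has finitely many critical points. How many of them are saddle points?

g separates as a function of x plus a function of y, so ∇g=0 decouples.
∂g/∂x = 6(x - 2)(x + 1) = 0 at x ∈ {-1, 2}; ∂g/∂y = -24y(y - 4)(y + 2) = 0 at y ∈ {-2, 0, 4}.
The Hessian is diagonal: diag(g_xx, g_yy). Second derivatives: g_xx(-1)=-18, g_xx(2)=18; g_yy(-2)=-288, g_yy(0)=192, g_yy(4)=-576.
Saddle points occur where the two diagonal entries have opposite signs: (-1, 0), (2, -2), (2, 4). Count: 3.

3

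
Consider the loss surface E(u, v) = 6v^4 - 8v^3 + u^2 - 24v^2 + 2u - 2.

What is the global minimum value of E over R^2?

-67

E(u,v) separates as P(u) + Q(v) − 2, so its minimum is min P + min Q − 2.
P'(u) = 2u + 2 vanishes at u ∈ {-1}; Q'(v) = 24v(v - 2)(v + 1) vanishes at v ∈ {-1, 0, 2}.
Local minima of P (where P''>0): P(-1)=-1. Local minima of Q: Q(-1)=-10, Q(2)=-64.
So the global minimum of E is P(-1) + Q(2) − 2 = -1 − 64 − 2 = -67, attained at (-1, 2).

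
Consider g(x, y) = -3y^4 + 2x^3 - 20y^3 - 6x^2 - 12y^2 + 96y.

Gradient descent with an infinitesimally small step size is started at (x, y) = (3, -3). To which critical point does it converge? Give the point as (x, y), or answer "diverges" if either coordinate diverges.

(2, -2)

g is separable, so gradient descent decouples: x follows -∂g/∂x, y follows -∂g/∂y.
∂g/∂x = 6x(x - 2); at x=3 this is 18, so x decreases.
∂g/∂y = -12(y - 1)(y + 2)(y + 4); at y=-3 this is -48, so y increases.
x converges to its nearest critical value 2 (a local min of the x-part); y converges to -2. The iterate converges to (2, -2).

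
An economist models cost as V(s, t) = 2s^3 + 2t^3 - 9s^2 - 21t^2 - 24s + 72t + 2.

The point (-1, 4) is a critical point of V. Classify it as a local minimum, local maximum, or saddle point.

saddle point

The mixed partial ∂²V/∂s∂t is 0, so the Hessian at any point is diag(V_ss, V_tt) = diag(6(2s - 3), 6(2t - 7)).
At (-1, 4): H = diag(-30, 6).
The eigenvalues have opposite signs, so H is indefinite: a saddle point.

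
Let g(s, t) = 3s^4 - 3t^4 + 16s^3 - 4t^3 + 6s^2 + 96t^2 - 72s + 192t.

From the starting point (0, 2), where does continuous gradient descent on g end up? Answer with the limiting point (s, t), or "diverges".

g is separable, so gradient descent decouples: s follows -∂g/∂s, t follows -∂g/∂t.
∂g/∂s = 12(s - 1)(s + 2)(s + 3); at s=0 this is -72, so s increases.
∂g/∂t = -12(t - 4)(t + 1)(t + 4); at t=2 this is 432, so t decreases.
s converges to its nearest critical value 1 (a local min of the s-part); t converges to -1. The iterate converges to (1, -1).

(1, -1)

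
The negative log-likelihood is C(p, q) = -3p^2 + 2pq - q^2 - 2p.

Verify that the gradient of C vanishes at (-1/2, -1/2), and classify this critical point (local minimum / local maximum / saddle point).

local maximum

∇C = (-6p + 2q - 2, 2p - 2q); substituting (-1/2, -1/2) gives ∇C = (0, 0), so (-1/2, -1/2) is indeed a critical point.
The Hessian of C is constant: H = [[-6, 2], [2, -2]].
det(H) = (-6)·(-2) − 2² = 8.
det(H) > 0 and tr(H) = -8 < 0, so H is negative definite and the point is a local maximum.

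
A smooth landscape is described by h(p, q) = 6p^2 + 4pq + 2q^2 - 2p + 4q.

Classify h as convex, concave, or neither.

convex

h is quadratic, so its Hessian is the constant matrix H = [[12, 4], [4, 4]].
det(H) = 32, tr(H) = 16.
det(H) > 0 and tr(H) > 0, so H is positive definite everywhere: convex.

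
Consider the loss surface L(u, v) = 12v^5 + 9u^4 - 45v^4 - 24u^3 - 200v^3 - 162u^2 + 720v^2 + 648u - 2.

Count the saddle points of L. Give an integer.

6

L separates as a function of u plus a function of v, so ∇L=0 decouples.
∂L/∂u = 36(u - 3)(u - 2)(u + 3) = 0 at u ∈ {-3, 2, 3}; ∂L/∂v = 60v(v - 4)(v - 2)(v + 3) = 0 at v ∈ {-3, 0, 2, 4}.
The Hessian is diagonal: diag(L_uu, L_vv). Second derivatives: L_uu(-3)=1080, L_uu(2)=-180, L_uu(3)=216; L_vv(-3)=-6300, L_vv(0)=1440, L_vv(2)=-1200, L_vv(4)=3360.
Saddle points occur where the two diagonal entries have opposite signs: (-3, -3), (-3, 2), (2, 0), (2, 4), (3, -3), (3, 2). Count: 6.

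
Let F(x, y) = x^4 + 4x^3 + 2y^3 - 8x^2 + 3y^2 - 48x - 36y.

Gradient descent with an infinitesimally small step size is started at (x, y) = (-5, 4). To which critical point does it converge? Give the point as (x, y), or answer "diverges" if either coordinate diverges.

F is separable, so gradient descent decouples: x follows -∂F/∂x, y follows -∂F/∂y.
∂F/∂x = 4(x - 2)(x + 2)(x + 3); at x=-5 this is -168, so x increases.
∂F/∂y = 6(y - 2)(y + 3); at y=4 this is 84, so y decreases.
x converges to its nearest critical value -3 (a local min of the x-part); y converges to 2. The iterate converges to (-3, 2).

(-3, 2)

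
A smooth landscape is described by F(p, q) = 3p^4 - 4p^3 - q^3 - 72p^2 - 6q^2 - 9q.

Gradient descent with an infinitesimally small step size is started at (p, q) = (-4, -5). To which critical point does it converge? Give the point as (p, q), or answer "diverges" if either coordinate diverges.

F is separable, so gradient descent decouples: p follows -∂F/∂p, q follows -∂F/∂q.
∂F/∂p = 12p(p - 4)(p + 3); at p=-4 this is -384, so p increases.
∂F/∂q = -3(q + 1)(q + 3); at q=-5 this is -24, so q increases.
p converges to its nearest critical value -3 (a local min of the p-part); q converges to -3. The iterate converges to (-3, -3).

(-3, -3)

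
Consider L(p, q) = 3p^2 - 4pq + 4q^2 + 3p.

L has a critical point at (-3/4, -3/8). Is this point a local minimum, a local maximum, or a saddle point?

local minimum

The Hessian of L is constant: H = [[6, -4], [-4, 8]].
det(H) = 6·8 − (-4)² = 32.
det(H) > 0 and tr(H) = 14 > 0, so H is positive definite and the point is a local minimum.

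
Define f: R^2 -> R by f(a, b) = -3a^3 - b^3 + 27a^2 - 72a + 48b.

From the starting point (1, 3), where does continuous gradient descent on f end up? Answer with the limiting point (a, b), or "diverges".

(2, -4)

f is separable, so gradient descent decouples: a follows -∂f/∂a, b follows -∂f/∂b.
∂f/∂a = -9(a - 4)(a - 2); at a=1 this is -27, so a increases.
∂f/∂b = -3(b - 4)(b + 4); at b=3 this is 21, so b decreases.
a converges to its nearest critical value 2 (a local min of the a-part); b converges to -4. The iterate converges to (2, -4).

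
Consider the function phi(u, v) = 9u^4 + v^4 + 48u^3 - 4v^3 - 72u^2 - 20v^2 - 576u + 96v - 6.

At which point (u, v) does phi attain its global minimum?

phi(u,v) separates as P(u) + Q(v) − 6, so its minimum is min P + min Q − 6.
P'(u) = 36(u - 2)(u + 2)(u + 4) vanishes at u ∈ {-4, -2, 2}; Q'(v) = 4(v - 4)(v - 2)(v + 3) vanishes at v ∈ {-3, 2, 4}.
Local minima of P (where P''>0): P(-4)=384, P(2)=-912. Local minima of Q: Q(-3)=-279, Q(4)=64.
So the global minimum of phi is P(2) + Q(-3) − 6 = -912 − 279 − 6 = -1197, attained at (2, -3).

(2, -3)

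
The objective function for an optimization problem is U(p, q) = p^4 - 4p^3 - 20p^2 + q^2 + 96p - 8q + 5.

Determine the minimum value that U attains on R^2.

-290

U(p,q) separates as A(p) + B(q) + 5, so its minimum is min A + min B + 5.
A'(p) = 4(p - 4)(p - 2)(p + 3) vanishes at p ∈ {-3, 2, 4}; B'(q) = 2q - 8 vanishes at q ∈ {4}.
Local minima of A (where A''>0): A(-3)=-279, A(4)=64. Local minima of B: B(4)=-16.
So the global minimum of U is A(-3) + B(4) + 5 = -279 − 16 + 5 = -290, attained at (-3, 4).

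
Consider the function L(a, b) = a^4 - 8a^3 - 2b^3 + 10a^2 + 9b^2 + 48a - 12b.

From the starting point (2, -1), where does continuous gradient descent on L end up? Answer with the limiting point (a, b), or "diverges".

(-1, 1)

L is separable, so gradient descent decouples: a follows -∂L/∂a, b follows -∂L/∂b.
∂L/∂a = 4(a - 4)(a - 3)(a + 1); at a=2 this is 24, so a decreases.
∂L/∂b = -6(b - 2)(b - 1); at b=-1 this is -36, so b increases.
a converges to its nearest critical value -1 (a local min of the a-part); b converges to 1. The iterate converges to (-1, 1).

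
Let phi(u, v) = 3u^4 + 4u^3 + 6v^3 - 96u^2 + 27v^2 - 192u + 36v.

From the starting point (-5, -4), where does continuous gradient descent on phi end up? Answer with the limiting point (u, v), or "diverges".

phi is separable, so gradient descent decouples: u follows -∂phi/∂u, v follows -∂phi/∂v.
∂phi/∂u = 12(u - 4)(u + 1)(u + 4); at u=-5 this is -432, so u increases.
∂phi/∂v = 18(v + 1)(v + 2); at v=-4 this is 108, so v decreases.
The v-coordinate has no critical point in that direction and runs off to infinity.

diverges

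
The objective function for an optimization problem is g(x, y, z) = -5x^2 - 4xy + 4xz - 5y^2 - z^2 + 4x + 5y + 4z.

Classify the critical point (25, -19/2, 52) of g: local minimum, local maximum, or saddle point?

local maximum

The Hessian is constant: H = [[-10, -4, 4], [-4, -10, 0], [4, 0, -2]].
Leading principal minors: Δ₁ = -10, Δ₂ = 84, Δ₃ = -8.
The minors alternate sign starting negative (−, +, −), so H is negative definite: a local maximum.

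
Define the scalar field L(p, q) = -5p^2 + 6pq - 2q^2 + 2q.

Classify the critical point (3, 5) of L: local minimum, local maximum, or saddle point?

The Hessian of L is constant: H = [[-10, 6], [6, -4]].
det(H) = (-10)·(-4) − 6² = 4.
det(H) > 0 and tr(H) = -14 < 0, so H is negative definite and the point is a local maximum.

local maximum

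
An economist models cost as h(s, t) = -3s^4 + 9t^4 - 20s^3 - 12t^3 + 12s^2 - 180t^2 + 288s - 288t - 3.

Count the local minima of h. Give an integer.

2

h separates as a function of s plus a function of t, so ∇h=0 decouples.
∂h/∂s = -12(s - 2)(s + 3)(s + 4) = 0 at s ∈ {-4, -3, 2}; ∂h/∂t = 36(t - 4)(t + 1)(t + 2) = 0 at t ∈ {-2, -1, 4}.
The Hessian is diagonal: diag(h_ss, h_tt). Second derivatives: h_ss(-4)=-72, h_ss(-3)=60, h_ss(2)=-360; h_tt(-2)=216, h_tt(-1)=-180, h_tt(4)=1080.
Local minima occur where both diagonal entries positive: (-3, -2), (-3, 4). Count: 2.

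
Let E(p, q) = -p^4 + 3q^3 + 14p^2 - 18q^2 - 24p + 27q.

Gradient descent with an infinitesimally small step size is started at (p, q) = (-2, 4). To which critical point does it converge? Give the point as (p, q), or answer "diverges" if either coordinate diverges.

(1, 3)

E is separable, so gradient descent decouples: p follows -∂E/∂p, q follows -∂E/∂q.
∂E/∂p = -4(p - 2)(p - 1)(p + 3); at p=-2 this is -48, so p increases.
∂E/∂q = 9(q - 3)(q - 1); at q=4 this is 27, so q decreases.
p converges to its nearest critical value 1 (a local min of the p-part); q converges to 3. The iterate converges to (1, 3).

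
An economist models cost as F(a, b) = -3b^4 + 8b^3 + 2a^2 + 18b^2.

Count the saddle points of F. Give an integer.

F separates as a function of a plus a function of b, so ∇F=0 decouples.
∂F/∂a = 4a = 0 at a ∈ {0}; ∂F/∂b = -12b(b - 3)(b + 1) = 0 at b ∈ {-1, 0, 3}.
The Hessian is diagonal: diag(F_aa, F_bb). Second derivatives: F_aa(0)=4; F_bb(-1)=-48, F_bb(0)=36, F_bb(3)=-144.
Saddle points occur where the two diagonal entries have opposite signs: (0, -1), (0, 3). Count: 2.

2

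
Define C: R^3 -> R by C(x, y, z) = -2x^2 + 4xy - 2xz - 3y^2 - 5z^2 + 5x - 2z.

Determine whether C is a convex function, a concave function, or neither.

C is quadratic, so its Hessian is the constant matrix H = [[-4, 4, -2], [4, -6, 0], [-2, 0, -10]].
Leading principal minors: -4, 8, -56.
Signs alternate −, +, − ⇒ H ≺ 0 ⇒ concave.

concave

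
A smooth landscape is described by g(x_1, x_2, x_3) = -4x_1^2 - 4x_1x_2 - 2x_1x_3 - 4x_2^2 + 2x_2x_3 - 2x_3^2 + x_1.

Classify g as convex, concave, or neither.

concave

g is quadratic, so its Hessian is the constant matrix H = [[-8, -4, -2], [-4, -8, 2], [-2, 2, -4]].
Leading principal minors: -8, 48, -96.
Signs alternate −, +, − ⇒ H ≺ 0 ⇒ concave.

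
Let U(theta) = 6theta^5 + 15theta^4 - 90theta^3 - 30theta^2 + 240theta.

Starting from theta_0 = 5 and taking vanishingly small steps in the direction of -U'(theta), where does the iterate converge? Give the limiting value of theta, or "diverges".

2

U'(theta) = 30(theta - 2)(theta - 1)(theta + 1)(theta + 4), so U'(5) = 19440.
Gradient descent moves in the -U' direction, i.e. theta is decreasing.
The nearest critical point in that direction is theta = 2, where U'' = 540 > 0 (a local minimum). The iterate converges there.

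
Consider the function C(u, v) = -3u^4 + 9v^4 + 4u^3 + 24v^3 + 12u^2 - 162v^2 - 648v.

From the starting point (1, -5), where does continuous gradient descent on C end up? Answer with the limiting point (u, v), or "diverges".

C is separable, so gradient descent decouples: u follows -∂C/∂u, v follows -∂C/∂v.
∂C/∂u = -12u(u - 2)(u + 1); at u=1 this is 24, so u decreases.
∂C/∂v = 36(v - 3)(v + 2)(v + 3); at v=-5 this is -1728, so v increases.
u converges to its nearest critical value 0 (a local min of the u-part); v converges to -3. The iterate converges to (0, -3).

(0, -3)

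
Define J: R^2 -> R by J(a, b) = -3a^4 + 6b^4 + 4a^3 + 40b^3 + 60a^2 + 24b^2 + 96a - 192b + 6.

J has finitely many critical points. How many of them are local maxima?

J separates as a function of a plus a function of b, so ∇J=0 decouples.
∂J/∂a = -12(a - 4)(a + 1)(a + 2) = 0 at a ∈ {-2, -1, 4}; ∂J/∂b = 24(b - 1)(b + 2)(b + 4) = 0 at b ∈ {-4, -2, 1}.
The Hessian is diagonal: diag(J_aa, J_bb). Second derivatives: J_aa(-2)=-72, J_aa(-1)=60, J_aa(4)=-360; J_bb(-4)=240, J_bb(-2)=-144, J_bb(1)=360.
Local maxima occur where both diagonal entries negative: (-2, -2), (4, -2). Count: 2.

2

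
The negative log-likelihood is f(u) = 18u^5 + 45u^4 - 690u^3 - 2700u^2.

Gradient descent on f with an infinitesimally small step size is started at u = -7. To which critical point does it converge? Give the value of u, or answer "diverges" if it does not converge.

f'(u) = 90u(u - 5)(u + 3)(u + 4), so f'(-7) = 90720.
Gradient descent moves in the -f' direction, i.e. u is decreasing.
There is no critical point below u=-7, and f' keeps the same sign, so the iterate runs off to −∞.

diverges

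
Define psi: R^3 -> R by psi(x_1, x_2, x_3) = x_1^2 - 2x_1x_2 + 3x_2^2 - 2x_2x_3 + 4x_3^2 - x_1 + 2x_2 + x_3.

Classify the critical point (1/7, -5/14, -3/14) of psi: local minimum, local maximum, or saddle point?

local minimum

The Hessian is constant: H = [[2, -2, 0], [-2, 6, -2], [0, -2, 8]].
Leading principal minors: Δ₁ = 2, Δ₂ = 8, Δ₃ = 56.
All leading minors are positive, so H is positive definite: a local minimum.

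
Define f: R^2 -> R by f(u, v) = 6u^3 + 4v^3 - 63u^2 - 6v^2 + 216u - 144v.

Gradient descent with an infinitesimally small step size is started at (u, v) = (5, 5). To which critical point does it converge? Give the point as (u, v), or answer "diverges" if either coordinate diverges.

f is separable, so gradient descent decouples: u follows -∂f/∂u, v follows -∂f/∂v.
∂f/∂u = 18(u - 4)(u - 3); at u=5 this is 36, so u decreases.
∂f/∂v = 12(v - 4)(v + 3); at v=5 this is 96, so v decreases.
u converges to its nearest critical value 4 (a local min of the u-part); v converges to 4. The iterate converges to (4, 4).

(4, 4)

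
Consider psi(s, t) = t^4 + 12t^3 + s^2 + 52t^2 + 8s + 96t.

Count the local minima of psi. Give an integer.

psi separates as a function of s plus a function of t, so ∇psi=0 decouples.
∂psi/∂s = 2(s + 4) = 0 at s ∈ {-4}; ∂psi/∂t = 4(t + 2)(t + 3)(t + 4) = 0 at t ∈ {-4, -3, -2}.
The Hessian is diagonal: diag(psi_ss, psi_tt). Second derivatives: psi_ss(-4)=2; psi_tt(-4)=8, psi_tt(-3)=-4, psi_tt(-2)=8.
Local minima occur where both diagonal entries positive: (-4, -4), (-4, -2). Count: 2.

2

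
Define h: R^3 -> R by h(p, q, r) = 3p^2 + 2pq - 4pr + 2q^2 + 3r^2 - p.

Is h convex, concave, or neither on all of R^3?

h is quadratic, so its Hessian is the constant matrix H = [[6, 2, -4], [2, 4, 0], [-4, 0, 6]].
Leading principal minors: 6, 20, 56.
All positive ⇒ H ≻ 0 ⇒ convex.

convex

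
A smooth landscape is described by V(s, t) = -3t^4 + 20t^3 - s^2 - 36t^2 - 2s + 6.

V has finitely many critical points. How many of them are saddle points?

1

V separates as a function of s plus a function of t, so ∇V=0 decouples.
∂V/∂s = -2(s + 1) = 0 at s ∈ {-1}; ∂V/∂t = -12t(t - 3)(t - 2) = 0 at t ∈ {0, 2, 3}.
The Hessian is diagonal: diag(V_ss, V_tt). Second derivatives: V_ss(-1)=-2; V_tt(0)=-72, V_tt(2)=24, V_tt(3)=-36.
Saddle points occur where the two diagonal entries have opposite signs: (-1, 2). Count: 1.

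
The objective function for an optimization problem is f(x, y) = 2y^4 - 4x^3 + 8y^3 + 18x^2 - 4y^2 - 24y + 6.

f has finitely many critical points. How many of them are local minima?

f separates as a function of x plus a function of y, so ∇f=0 decouples.
∂f/∂x = -12x(x - 3) = 0 at x ∈ {0, 3}; ∂f/∂y = 8(y - 1)(y + 1)(y + 3) = 0 at y ∈ {-3, -1, 1}.
The Hessian is diagonal: diag(f_xx, f_yy). Second derivatives: f_xx(0)=36, f_xx(3)=-36; f_yy(-3)=64, f_yy(-1)=-32, f_yy(1)=64.
Local minima occur where both diagonal entries positive: (0, -3), (0, 1). Count: 2.

2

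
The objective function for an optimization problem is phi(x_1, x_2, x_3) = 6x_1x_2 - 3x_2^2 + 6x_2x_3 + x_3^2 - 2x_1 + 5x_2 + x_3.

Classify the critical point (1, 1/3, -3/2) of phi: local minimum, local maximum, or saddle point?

saddle point

The Hessian is constant: H = [[0, 6, 0], [6, -6, 6], [0, 6, 2]].
Leading principal minors: Δ₁ = 0, Δ₂ = -36, Δ₃ = -72.
The minors fit neither the all-positive nor the alternating-sign pattern, so H is indefinite: a saddle point.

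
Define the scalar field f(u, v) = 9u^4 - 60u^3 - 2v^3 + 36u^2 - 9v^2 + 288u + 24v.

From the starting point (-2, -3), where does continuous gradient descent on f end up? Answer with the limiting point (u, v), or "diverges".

(-1, -4)

f is separable, so gradient descent decouples: u follows -∂f/∂u, v follows -∂f/∂v.
∂f/∂u = 36(u - 4)(u - 2)(u + 1); at u=-2 this is -864, so u increases.
∂f/∂v = -6(v - 1)(v + 4); at v=-3 this is 24, so v decreases.
u converges to its nearest critical value -1 (a local min of the u-part); v converges to -4. The iterate converges to (-1, -4).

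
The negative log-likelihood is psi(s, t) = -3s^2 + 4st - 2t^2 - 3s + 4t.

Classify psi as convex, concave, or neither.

psi is quadratic, so its Hessian is the constant matrix H = [[-6, 4], [4, -4]].
det(H) = 8, tr(H) = -10.
det(H) > 0 and tr(H) < 0, so H is negative definite everywhere: concave.

concave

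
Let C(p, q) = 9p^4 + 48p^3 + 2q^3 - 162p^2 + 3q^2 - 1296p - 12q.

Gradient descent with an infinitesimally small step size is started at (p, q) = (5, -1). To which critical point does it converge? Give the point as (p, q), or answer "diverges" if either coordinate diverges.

(3, 1)

C is separable, so gradient descent decouples: p follows -∂C/∂p, q follows -∂C/∂q.
∂C/∂p = 36(p - 3)(p + 3)(p + 4); at p=5 this is 5184, so p decreases.
∂C/∂q = 6(q - 1)(q + 2); at q=-1 this is -12, so q increases.
p converges to its nearest critical value 3 (a local min of the p-part); q converges to 1. The iterate converges to (3, 1).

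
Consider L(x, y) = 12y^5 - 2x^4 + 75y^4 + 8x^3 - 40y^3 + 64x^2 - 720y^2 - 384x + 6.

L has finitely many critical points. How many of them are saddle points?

L separates as a function of x plus a function of y, so ∇L=0 decouples.
∂L/∂x = -8(x - 4)(x - 3)(x + 4) = 0 at x ∈ {-4, 3, 4}; ∂L/∂y = 60y(y - 2)(y + 3)(y + 4) = 0 at y ∈ {-4, -3, 0, 2}.
The Hessian is diagonal: diag(L_xx, L_yy). Second derivatives: L_xx(-4)=-448, L_xx(3)=56, L_xx(4)=-64; L_yy(-4)=-1440, L_yy(-3)=900, L_yy(0)=-1440, L_yy(2)=3600.
Saddle points occur where the two diagonal entries have opposite signs: (-4, -3), (-4, 2), (3, -4), (3, 0), (4, -3), (4, 2). Count: 6.

6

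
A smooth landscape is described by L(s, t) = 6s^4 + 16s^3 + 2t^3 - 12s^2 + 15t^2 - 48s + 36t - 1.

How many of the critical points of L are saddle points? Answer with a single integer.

3

L separates as a function of s plus a function of t, so ∇L=0 decouples.
∂L/∂s = 24(s - 1)(s + 1)(s + 2) = 0 at s ∈ {-2, -1, 1}; ∂L/∂t = 6(t + 2)(t + 3) = 0 at t ∈ {-3, -2}.
The Hessian is diagonal: diag(L_ss, L_tt). Second derivatives: L_ss(-2)=72, L_ss(-1)=-48, L_ss(1)=144; L_tt(-3)=-6, L_tt(-2)=6.
Saddle points occur where the two diagonal entries have opposite signs: (-2, -3), (-1, -2), (1, -3). Count: 3.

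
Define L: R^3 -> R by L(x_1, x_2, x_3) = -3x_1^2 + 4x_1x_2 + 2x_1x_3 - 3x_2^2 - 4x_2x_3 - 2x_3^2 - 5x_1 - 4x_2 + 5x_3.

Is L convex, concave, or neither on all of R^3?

L is quadratic, so its Hessian is the constant matrix H = [[-6, 4, 2], [4, -6, -4], [2, -4, -4]].
Leading principal minors: -6, 20, -24.
Signs alternate −, +, − ⇒ H ≺ 0 ⇒ concave.

concave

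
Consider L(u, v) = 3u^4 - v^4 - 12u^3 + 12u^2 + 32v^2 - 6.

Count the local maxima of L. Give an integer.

L separates as a function of u plus a function of v, so ∇L=0 decouples.
∂L/∂u = 12u(u - 2)(u - 1) = 0 at u ∈ {0, 1, 2}; ∂L/∂v = -4v(v - 4)(v + 4) = 0 at v ∈ {-4, 0, 4}.
The Hessian is diagonal: diag(L_uu, L_vv). Second derivatives: L_uu(0)=24, L_uu(1)=-12, L_uu(2)=24; L_vv(-4)=-128, L_vv(0)=64, L_vv(4)=-128.
Local maxima occur where both diagonal entries negative: (1, -4), (1, 4). Count: 2.

2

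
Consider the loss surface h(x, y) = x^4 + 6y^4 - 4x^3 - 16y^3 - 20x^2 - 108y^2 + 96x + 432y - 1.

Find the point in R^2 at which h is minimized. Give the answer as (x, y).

(-3, -3)

h(x,y) separates as P(x) + Q(y) − 1, so its minimum is min P + min Q − 1.
P'(x) = 4(x - 4)(x - 2)(x + 3) vanishes at x ∈ {-3, 2, 4}; Q'(y) = 24(y - 3)(y - 2)(y + 3) vanishes at y ∈ {-3, 2, 3}.
Local minima of P (where P''>0): P(-3)=-279, P(4)=64. Local minima of Q: Q(-3)=-1350, Q(3)=378.
So the global minimum of h is P(-3) + Q(-3) − 1 = -279 − 1350 − 1 = -1630, attained at (-3, -3).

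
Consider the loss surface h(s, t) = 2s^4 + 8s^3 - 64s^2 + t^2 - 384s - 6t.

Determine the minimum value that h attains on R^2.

h(s,t) separates as P(s) + Q(t), so its minimum is min P + min Q.
P'(s) = 8(s - 4)(s + 3)(s + 4) vanishes at s ∈ {-4, -3, 4}; Q'(t) = 2(t - 3) vanishes at t ∈ {3}.
Local minima of P (where P''>0): P(-4)=512, P(4)=-1536. Local minima of Q: Q(3)=-9.
So the global minimum of h is P(4) + Q(3) = -1536 − 9 = -1545, attained at (4, 3).

-1545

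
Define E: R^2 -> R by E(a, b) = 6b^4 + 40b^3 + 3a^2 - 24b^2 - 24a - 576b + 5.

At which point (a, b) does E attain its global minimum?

(4, 2)

E(a,b) separates as P(a) + Q(b) + 5, so its minimum is min P + min Q + 5.
P'(a) = 6a - 24 vanishes at a ∈ {4}; Q'(b) = 24(b - 2)(b + 3)(b + 4) vanishes at b ∈ {-4, -3, 2}.
Local minima of P (where P''>0): P(4)=-48. Local minima of Q: Q(-4)=896, Q(2)=-832.
So the global minimum of E is P(4) + Q(2) + 5 = -48 − 832 + 5 = -875, attained at (4, 2).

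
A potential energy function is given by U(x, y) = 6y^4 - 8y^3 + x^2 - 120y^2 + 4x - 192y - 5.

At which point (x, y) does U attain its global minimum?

U(x,y) separates as P(x) + Q(y) − 5, so its minimum is min P + min Q − 5.
P'(x) = 2x + 4 vanishes at x ∈ {-2}; Q'(y) = 24(y - 4)(y + 1)(y + 2) vanishes at y ∈ {-2, -1, 4}.
Local minima of P (where P''>0): P(-2)=-4. Local minima of Q: Q(-2)=64, Q(4)=-1664.
So the global minimum of U is P(-2) + Q(4) − 5 = -4 − 1664 − 5 = -1673, attained at (-2, 4).

(-2, 4)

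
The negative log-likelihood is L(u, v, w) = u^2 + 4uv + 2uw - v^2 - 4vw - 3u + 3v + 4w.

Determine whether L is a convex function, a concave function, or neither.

neither

L is quadratic, so its Hessian is the constant matrix H = [[2, 4, 2], [4, -2, -4], [2, -4, 0]].
Leading principal minors: 2, -20, -88.
Neither pattern holds ⇒ H is indefinite ⇒ neither convex nor concave.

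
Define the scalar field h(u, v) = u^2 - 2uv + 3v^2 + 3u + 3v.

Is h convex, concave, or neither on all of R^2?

convex

h is quadratic, so its Hessian is the constant matrix H = [[2, -2], [-2, 6]].
det(H) = 8, tr(H) = 8.
det(H) > 0 and tr(H) > 0, so H is positive definite everywhere: convex.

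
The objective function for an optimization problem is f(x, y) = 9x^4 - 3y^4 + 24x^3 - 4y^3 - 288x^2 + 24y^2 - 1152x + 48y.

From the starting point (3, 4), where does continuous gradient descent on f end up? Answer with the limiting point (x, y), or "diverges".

diverges

f is separable, so gradient descent decouples: x follows -∂f/∂x, y follows -∂f/∂y.
∂f/∂x = 36(x - 4)(x + 2)(x + 4); at x=3 this is -1260, so x increases.
∂f/∂y = -12(y - 2)(y + 1)(y + 2); at y=4 this is -720, so y increases.
The y-coordinate has no critical point in that direction and runs off to infinity.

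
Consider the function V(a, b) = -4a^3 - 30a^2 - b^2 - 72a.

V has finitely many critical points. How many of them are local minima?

V separates as a function of a plus a function of b, so ∇V=0 decouples.
∂V/∂a = -12(a + 2)(a + 3) = 0 at a ∈ {-3, -2}; ∂V/∂b = -2b = 0 at b ∈ {0}.
The Hessian is diagonal: diag(V_aa, V_bb). Second derivatives: V_aa(-3)=12, V_aa(-2)=-12; V_bb(0)=-2.
Local minima occur where both diagonal entries positive: none. Count: 0.

0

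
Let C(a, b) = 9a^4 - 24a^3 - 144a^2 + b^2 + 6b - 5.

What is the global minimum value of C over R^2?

-1550

C(a,b) separates as P(a) + Q(b) − 5, so its minimum is min P + min Q − 5.
P'(a) = 36a(a - 4)(a + 2) vanishes at a ∈ {-2, 0, 4}; Q'(b) = 2b + 6 vanishes at b ∈ {-3}.
Local minima of P (where P''>0): P(-2)=-240, P(4)=-1536. Local minima of Q: Q(-3)=-9.
So the global minimum of C is P(4) + Q(-3) − 5 = -1536 − 9 − 5 = -1550, attained at (4, -3).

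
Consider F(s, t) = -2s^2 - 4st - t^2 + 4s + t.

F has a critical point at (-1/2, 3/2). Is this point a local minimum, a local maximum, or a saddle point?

The Hessian of F is constant: H = [[-4, -4], [-4, -2]].
det(H) = (-4)·(-2) − (-4)² = -8.
Since det(H) < 0, H is indefinite and the critical point is a saddle point.

saddle point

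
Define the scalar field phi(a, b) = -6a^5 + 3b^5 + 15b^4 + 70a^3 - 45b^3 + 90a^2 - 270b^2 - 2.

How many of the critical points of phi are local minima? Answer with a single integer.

phi separates as a function of a plus a function of b, so ∇phi=0 decouples.
∂phi/∂a = -30a(a - 3)(a + 1)(a + 2) = 0 at a ∈ {-2, -1, 0, 3}; ∂phi/∂b = 15b(b - 3)(b + 3)(b + 4) = 0 at b ∈ {-4, -3, 0, 3}.
The Hessian is diagonal: diag(phi_aa, phi_bb). Second derivatives: phi_aa(-2)=300, phi_aa(-1)=-120, phi_aa(0)=180, phi_aa(3)=-1800; phi_bb(-4)=-420, phi_bb(-3)=270, phi_bb(0)=-540, phi_bb(3)=1890.
Local minima occur where both diagonal entries positive: (-2, -3), (-2, 3), (0, -3), (0, 3). Count: 4.

4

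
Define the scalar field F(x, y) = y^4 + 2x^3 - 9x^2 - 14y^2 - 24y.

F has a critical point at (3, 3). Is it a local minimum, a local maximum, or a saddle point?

local minimum

The mixed partial ∂²F/∂x∂y is 0, so the Hessian at any point is diag(F_xx, F_yy) = diag(6(2x - 3), 4(3y^2 - 7)).
At (3, 3): H = diag(18, 80).
Both eigenvalues are positive, so H is positive definite: a local minimum.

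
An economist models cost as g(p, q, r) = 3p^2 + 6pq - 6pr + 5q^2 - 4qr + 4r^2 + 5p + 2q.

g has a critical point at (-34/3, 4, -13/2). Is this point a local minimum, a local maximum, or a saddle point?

The Hessian is constant: H = [[6, 6, -6], [6, 10, -4], [-6, -4, 8]].
Leading principal minors: Δ₁ = 6, Δ₂ = 24, Δ₃ = 24.
All leading minors are positive, so H is positive definite: a local minimum.

local minimum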